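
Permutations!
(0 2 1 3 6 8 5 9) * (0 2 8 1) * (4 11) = (0 8 5 9 2)(1 3 6)(4 11) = [8, 3, 0, 6, 11, 9, 1, 7, 5, 2, 10, 4]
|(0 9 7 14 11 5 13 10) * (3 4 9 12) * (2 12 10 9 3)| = 6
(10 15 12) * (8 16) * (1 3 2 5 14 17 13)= [0, 3, 5, 2, 4, 14, 6, 7, 16, 9, 15, 11, 10, 1, 17, 12, 8, 13]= (1 3 2 5 14 17 13)(8 16)(10 15 12)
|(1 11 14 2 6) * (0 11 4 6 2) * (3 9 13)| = |(0 11 14)(1 4 6)(3 9 13)| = 3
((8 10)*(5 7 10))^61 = ((5 7 10 8))^61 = (5 7 10 8)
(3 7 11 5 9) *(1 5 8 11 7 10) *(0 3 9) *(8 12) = [3, 5, 2, 10, 4, 0, 6, 7, 11, 9, 1, 12, 8] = (0 3 10 1 5)(8 11 12)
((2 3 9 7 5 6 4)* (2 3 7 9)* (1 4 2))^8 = (9)(1 3 4)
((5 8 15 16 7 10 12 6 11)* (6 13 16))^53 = (5 6 8 11 15)(7 13 10 16 12)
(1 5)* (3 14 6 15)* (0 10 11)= (0 10 11)(1 5)(3 14 6 15)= [10, 5, 2, 14, 4, 1, 15, 7, 8, 9, 11, 0, 12, 13, 6, 3]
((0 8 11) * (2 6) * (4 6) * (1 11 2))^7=((0 8 2 4 6 1 11))^7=(11)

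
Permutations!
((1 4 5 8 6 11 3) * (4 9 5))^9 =(1 5 6 3 9 8 11)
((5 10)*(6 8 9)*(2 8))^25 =((2 8 9 6)(5 10))^25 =(2 8 9 6)(5 10)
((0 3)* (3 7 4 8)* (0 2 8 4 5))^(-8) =((0 7 5)(2 8 3))^(-8) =(0 7 5)(2 8 3)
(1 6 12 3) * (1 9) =(1 6 12 3 9) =[0, 6, 2, 9, 4, 5, 12, 7, 8, 1, 10, 11, 3]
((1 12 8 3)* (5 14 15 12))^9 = ((1 5 14 15 12 8 3))^9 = (1 14 12 3 5 15 8)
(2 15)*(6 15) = [0, 1, 6, 3, 4, 5, 15, 7, 8, 9, 10, 11, 12, 13, 14, 2] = (2 6 15)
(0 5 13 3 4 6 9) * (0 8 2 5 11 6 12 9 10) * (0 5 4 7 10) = (0 11 6)(2 4 12 9 8)(3 7 10 5 13) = [11, 1, 4, 7, 12, 13, 0, 10, 2, 8, 5, 6, 9, 3]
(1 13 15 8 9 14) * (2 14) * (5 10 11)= (1 13 15 8 9 2 14)(5 10 11)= [0, 13, 14, 3, 4, 10, 6, 7, 9, 2, 11, 5, 12, 15, 1, 8]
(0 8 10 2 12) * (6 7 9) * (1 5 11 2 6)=[8, 5, 12, 3, 4, 11, 7, 9, 10, 1, 6, 2, 0]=(0 8 10 6 7 9 1 5 11 2 12)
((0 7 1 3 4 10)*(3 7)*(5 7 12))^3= ((0 3 4 10)(1 12 5 7))^3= (0 10 4 3)(1 7 5 12)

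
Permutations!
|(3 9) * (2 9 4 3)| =2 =|(2 9)(3 4)|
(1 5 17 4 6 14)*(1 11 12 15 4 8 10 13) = (1 5 17 8 10 13)(4 6 14 11 12 15) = [0, 5, 2, 3, 6, 17, 14, 7, 10, 9, 13, 12, 15, 1, 11, 4, 16, 8]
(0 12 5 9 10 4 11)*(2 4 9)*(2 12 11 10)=[11, 1, 4, 3, 10, 12, 6, 7, 8, 2, 9, 0, 5]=(0 11)(2 4 10 9)(5 12)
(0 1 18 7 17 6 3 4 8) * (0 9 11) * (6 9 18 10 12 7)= (0 1 10 12 7 17 9 11)(3 4 8 18 6)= [1, 10, 2, 4, 8, 5, 3, 17, 18, 11, 12, 0, 7, 13, 14, 15, 16, 9, 6]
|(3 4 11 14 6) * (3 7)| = 6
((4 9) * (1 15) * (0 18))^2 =((0 18)(1 15)(4 9))^2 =(18)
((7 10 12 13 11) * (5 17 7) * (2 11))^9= (2 11 5 17 7 10 12 13)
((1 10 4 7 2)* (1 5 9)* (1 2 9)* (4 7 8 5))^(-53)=((1 10 7 9 2 4 8 5))^(-53)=(1 9 8 10 2 5 7 4)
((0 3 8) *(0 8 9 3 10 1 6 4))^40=((0 10 1 6 4)(3 9))^40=(10)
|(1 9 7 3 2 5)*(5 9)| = 4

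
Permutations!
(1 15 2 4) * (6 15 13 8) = (1 13 8 6 15 2 4) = [0, 13, 4, 3, 1, 5, 15, 7, 6, 9, 10, 11, 12, 8, 14, 2]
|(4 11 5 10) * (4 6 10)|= |(4 11 5)(6 10)|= 6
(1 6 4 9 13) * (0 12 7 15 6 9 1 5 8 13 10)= (0 12 7 15 6 4 1 9 10)(5 8 13)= [12, 9, 2, 3, 1, 8, 4, 15, 13, 10, 0, 11, 7, 5, 14, 6]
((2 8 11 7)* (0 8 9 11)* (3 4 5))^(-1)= (0 8)(2 7 11 9)(3 5 4)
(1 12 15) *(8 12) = (1 8 12 15) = [0, 8, 2, 3, 4, 5, 6, 7, 12, 9, 10, 11, 15, 13, 14, 1]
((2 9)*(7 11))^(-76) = (11)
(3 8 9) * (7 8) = (3 7 8 9) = [0, 1, 2, 7, 4, 5, 6, 8, 9, 3]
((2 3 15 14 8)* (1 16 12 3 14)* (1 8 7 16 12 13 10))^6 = (1 14 12 7 3 16 15 13 8 10 2) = ((1 12 3 15 8 2 14 7 16 13 10))^6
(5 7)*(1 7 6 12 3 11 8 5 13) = (1 7 13)(3 11 8 5 6 12) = [0, 7, 2, 11, 4, 6, 12, 13, 5, 9, 10, 8, 3, 1]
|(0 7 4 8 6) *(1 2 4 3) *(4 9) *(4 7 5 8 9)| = 12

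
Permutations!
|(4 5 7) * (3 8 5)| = 5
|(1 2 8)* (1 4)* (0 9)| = |(0 9)(1 2 8 4)| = 4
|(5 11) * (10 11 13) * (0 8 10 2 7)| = 8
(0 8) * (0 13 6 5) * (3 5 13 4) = (0 8 4 3 5)(6 13) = [8, 1, 2, 5, 3, 0, 13, 7, 4, 9, 10, 11, 12, 6]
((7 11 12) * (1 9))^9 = (12)(1 9)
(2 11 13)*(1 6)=(1 6)(2 11 13)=[0, 6, 11, 3, 4, 5, 1, 7, 8, 9, 10, 13, 12, 2]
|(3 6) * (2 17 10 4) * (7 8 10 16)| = 14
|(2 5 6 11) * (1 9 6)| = |(1 9 6 11 2 5)| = 6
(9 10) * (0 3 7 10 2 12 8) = (0 3 7 10 9 2 12 8) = [3, 1, 12, 7, 4, 5, 6, 10, 0, 2, 9, 11, 8]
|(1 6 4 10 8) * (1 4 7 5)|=12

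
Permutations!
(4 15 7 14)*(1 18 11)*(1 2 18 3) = (1 3)(2 18 11)(4 15 7 14) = [0, 3, 18, 1, 15, 5, 6, 14, 8, 9, 10, 2, 12, 13, 4, 7, 16, 17, 11]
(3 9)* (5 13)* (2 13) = [0, 1, 13, 9, 4, 2, 6, 7, 8, 3, 10, 11, 12, 5] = (2 13 5)(3 9)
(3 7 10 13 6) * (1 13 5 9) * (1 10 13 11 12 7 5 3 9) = (1 11 12 7 13 6 9 10 3 5) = [0, 11, 2, 5, 4, 1, 9, 13, 8, 10, 3, 12, 7, 6]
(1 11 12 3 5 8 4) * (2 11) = (1 2 11 12 3 5 8 4) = [0, 2, 11, 5, 1, 8, 6, 7, 4, 9, 10, 12, 3]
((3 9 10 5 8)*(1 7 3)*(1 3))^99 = (1 7)(3 8 5 10 9)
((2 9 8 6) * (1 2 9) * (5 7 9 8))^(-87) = (9)(1 2)(6 8)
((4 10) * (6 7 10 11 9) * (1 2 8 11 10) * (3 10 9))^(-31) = ((1 2 8 11 3 10 4 9 6 7))^(-31) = (1 7 6 9 4 10 3 11 8 2)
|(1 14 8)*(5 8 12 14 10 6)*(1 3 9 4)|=|(1 10 6 5 8 3 9 4)(12 14)|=8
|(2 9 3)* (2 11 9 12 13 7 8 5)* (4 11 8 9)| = 8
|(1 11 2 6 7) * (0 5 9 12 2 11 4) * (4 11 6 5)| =|(0 4)(1 11 6 7)(2 5 9 12)| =4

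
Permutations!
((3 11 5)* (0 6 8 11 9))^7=(11)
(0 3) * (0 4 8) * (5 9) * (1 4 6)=(0 3 6 1 4 8)(5 9)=[3, 4, 2, 6, 8, 9, 1, 7, 0, 5]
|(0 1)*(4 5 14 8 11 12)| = 6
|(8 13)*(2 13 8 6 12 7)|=5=|(2 13 6 12 7)|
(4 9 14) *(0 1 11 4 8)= [1, 11, 2, 3, 9, 5, 6, 7, 0, 14, 10, 4, 12, 13, 8]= (0 1 11 4 9 14 8)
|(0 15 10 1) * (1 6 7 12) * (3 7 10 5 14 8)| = 18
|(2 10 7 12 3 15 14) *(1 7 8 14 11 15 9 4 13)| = 28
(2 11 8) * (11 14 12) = (2 14 12 11 8) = [0, 1, 14, 3, 4, 5, 6, 7, 2, 9, 10, 8, 11, 13, 12]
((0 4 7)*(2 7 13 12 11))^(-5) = (0 13 11 7 4 12 2) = ((0 4 13 12 11 2 7))^(-5)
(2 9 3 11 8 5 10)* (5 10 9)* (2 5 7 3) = [0, 1, 7, 11, 4, 9, 6, 3, 10, 2, 5, 8] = (2 7 3 11 8 10 5 9)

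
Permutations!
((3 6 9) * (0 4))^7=((0 4)(3 6 9))^7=(0 4)(3 6 9)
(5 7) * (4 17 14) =(4 17 14)(5 7) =[0, 1, 2, 3, 17, 7, 6, 5, 8, 9, 10, 11, 12, 13, 4, 15, 16, 14]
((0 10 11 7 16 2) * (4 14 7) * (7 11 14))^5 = (0 7 14 2 4 10 16 11)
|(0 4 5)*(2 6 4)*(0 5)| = |(0 2 6 4)| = 4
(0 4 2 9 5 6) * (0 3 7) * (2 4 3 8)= (0 3 7)(2 9 5 6 8)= [3, 1, 9, 7, 4, 6, 8, 0, 2, 5]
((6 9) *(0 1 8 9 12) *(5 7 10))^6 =((0 1 8 9 6 12)(5 7 10))^6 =(12)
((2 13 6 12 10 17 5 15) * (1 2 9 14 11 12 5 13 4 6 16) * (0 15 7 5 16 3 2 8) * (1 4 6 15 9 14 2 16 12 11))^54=(0 16 6 14 17)(1 13 9 4 12)(2 15 10 8 3)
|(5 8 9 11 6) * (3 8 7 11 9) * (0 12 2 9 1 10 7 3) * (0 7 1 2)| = 6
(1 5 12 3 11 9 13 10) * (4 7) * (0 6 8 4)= [6, 5, 2, 11, 7, 12, 8, 0, 4, 13, 1, 9, 3, 10]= (0 6 8 4 7)(1 5 12 3 11 9 13 10)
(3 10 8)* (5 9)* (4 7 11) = (3 10 8)(4 7 11)(5 9) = [0, 1, 2, 10, 7, 9, 6, 11, 3, 5, 8, 4]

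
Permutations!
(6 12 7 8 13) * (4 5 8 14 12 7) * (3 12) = (3 12 4 5 8 13 6 7 14) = [0, 1, 2, 12, 5, 8, 7, 14, 13, 9, 10, 11, 4, 6, 3]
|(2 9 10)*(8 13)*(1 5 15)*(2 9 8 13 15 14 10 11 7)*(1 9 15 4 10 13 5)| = 24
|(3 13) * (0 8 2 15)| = |(0 8 2 15)(3 13)| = 4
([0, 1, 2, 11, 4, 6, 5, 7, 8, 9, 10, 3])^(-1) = (3 11)(5 6)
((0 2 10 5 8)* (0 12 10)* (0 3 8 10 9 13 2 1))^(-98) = ((0 1)(2 3 8 12 9 13)(5 10))^(-98) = (2 9 8)(3 13 12)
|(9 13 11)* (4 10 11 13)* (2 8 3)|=12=|(13)(2 8 3)(4 10 11 9)|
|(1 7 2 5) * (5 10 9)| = 6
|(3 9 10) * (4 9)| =4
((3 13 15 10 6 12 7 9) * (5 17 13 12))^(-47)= (3 12 7 9)(5 17 13 15 10 6)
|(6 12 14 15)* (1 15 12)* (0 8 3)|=|(0 8 3)(1 15 6)(12 14)|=6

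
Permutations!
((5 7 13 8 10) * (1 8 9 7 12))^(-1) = ((1 8 10 5 12)(7 13 9))^(-1) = (1 12 5 10 8)(7 9 13)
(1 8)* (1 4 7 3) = [0, 8, 2, 1, 7, 5, 6, 3, 4] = (1 8 4 7 3)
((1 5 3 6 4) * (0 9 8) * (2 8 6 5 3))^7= ((0 9 6 4 1 3 5 2 8))^7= (0 2 3 4 9 8 5 1 6)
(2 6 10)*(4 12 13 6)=(2 4 12 13 6 10)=[0, 1, 4, 3, 12, 5, 10, 7, 8, 9, 2, 11, 13, 6]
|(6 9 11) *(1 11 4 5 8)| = 7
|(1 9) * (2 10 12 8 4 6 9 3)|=|(1 3 2 10 12 8 4 6 9)|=9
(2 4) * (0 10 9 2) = (0 10 9 2 4) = [10, 1, 4, 3, 0, 5, 6, 7, 8, 2, 9]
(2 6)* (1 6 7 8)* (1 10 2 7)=(1 6 7 8 10 2)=[0, 6, 1, 3, 4, 5, 7, 8, 10, 9, 2]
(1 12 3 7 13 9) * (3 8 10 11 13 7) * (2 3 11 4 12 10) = (1 10 4 12 8 2 3 11 13 9) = [0, 10, 3, 11, 12, 5, 6, 7, 2, 1, 4, 13, 8, 9]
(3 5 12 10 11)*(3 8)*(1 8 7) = (1 8 3 5 12 10 11 7) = [0, 8, 2, 5, 4, 12, 6, 1, 3, 9, 11, 7, 10]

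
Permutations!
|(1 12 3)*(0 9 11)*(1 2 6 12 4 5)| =12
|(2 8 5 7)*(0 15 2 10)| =7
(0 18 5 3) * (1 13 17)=[18, 13, 2, 0, 4, 3, 6, 7, 8, 9, 10, 11, 12, 17, 14, 15, 16, 1, 5]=(0 18 5 3)(1 13 17)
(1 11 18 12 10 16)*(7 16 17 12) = [0, 11, 2, 3, 4, 5, 6, 16, 8, 9, 17, 18, 10, 13, 14, 15, 1, 12, 7] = (1 11 18 7 16)(10 17 12)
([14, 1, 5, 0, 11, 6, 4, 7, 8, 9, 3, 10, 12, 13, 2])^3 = (0 5 11)(2 4 3)(6 10 14)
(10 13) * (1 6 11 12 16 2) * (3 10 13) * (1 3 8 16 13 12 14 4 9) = [0, 6, 3, 10, 9, 5, 11, 7, 16, 1, 8, 14, 13, 12, 4, 15, 2] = (1 6 11 14 4 9)(2 3 10 8 16)(12 13)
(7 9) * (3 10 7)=(3 10 7 9)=[0, 1, 2, 10, 4, 5, 6, 9, 8, 3, 7]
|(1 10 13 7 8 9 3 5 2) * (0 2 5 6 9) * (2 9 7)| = 12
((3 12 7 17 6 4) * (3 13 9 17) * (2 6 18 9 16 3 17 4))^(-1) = (2 6)(3 16 13 4 9 18 17 7 12) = ((2 6)(3 12 7 17 18 9 4 13 16))^(-1)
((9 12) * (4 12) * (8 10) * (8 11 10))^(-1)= ((4 12 9)(10 11))^(-1)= (4 9 12)(10 11)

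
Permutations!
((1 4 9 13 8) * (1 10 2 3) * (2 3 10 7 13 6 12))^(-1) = (1 3 10 2 12 6 9 4)(7 8 13)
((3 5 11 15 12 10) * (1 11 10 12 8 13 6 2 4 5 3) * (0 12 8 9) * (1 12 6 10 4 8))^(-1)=((0 6 2 8 13 10 12 1 11 15 9)(4 5))^(-1)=(0 9 15 11 1 12 10 13 8 2 6)(4 5)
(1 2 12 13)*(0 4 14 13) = (0 4 14 13 1 2 12) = [4, 2, 12, 3, 14, 5, 6, 7, 8, 9, 10, 11, 0, 1, 13]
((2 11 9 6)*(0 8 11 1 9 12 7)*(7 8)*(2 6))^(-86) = (1 9 2)(8 11 12)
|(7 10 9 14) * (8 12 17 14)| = |(7 10 9 8 12 17 14)| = 7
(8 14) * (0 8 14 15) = (0 8 15) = [8, 1, 2, 3, 4, 5, 6, 7, 15, 9, 10, 11, 12, 13, 14, 0]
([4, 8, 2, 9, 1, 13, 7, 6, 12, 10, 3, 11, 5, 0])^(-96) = [1, 12, 2, 3, 8, 0, 6, 7, 5, 9, 10, 11, 13, 4]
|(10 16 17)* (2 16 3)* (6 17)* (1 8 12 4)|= 12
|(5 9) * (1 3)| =2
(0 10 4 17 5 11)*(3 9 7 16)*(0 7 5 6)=(0 10 4 17 6)(3 9 5 11 7 16)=[10, 1, 2, 9, 17, 11, 0, 16, 8, 5, 4, 7, 12, 13, 14, 15, 3, 6]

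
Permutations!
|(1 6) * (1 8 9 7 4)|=6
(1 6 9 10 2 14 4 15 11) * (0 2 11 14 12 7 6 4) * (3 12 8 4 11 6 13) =[2, 11, 8, 12, 15, 5, 9, 13, 4, 10, 6, 1, 7, 3, 0, 14] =(0 2 8 4 15 14)(1 11)(3 12 7 13)(6 9 10)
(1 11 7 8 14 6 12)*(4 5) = (1 11 7 8 14 6 12)(4 5) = [0, 11, 2, 3, 5, 4, 12, 8, 14, 9, 10, 7, 1, 13, 6]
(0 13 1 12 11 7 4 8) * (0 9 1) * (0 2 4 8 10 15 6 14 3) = (0 13 2 4 10 15 6 14 3)(1 12 11 7 8 9) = [13, 12, 4, 0, 10, 5, 14, 8, 9, 1, 15, 7, 11, 2, 3, 6]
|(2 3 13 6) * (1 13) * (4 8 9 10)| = 20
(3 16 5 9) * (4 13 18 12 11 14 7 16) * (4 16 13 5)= (3 16 4 5 9)(7 13 18 12 11 14)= [0, 1, 2, 16, 5, 9, 6, 13, 8, 3, 10, 14, 11, 18, 7, 15, 4, 17, 12]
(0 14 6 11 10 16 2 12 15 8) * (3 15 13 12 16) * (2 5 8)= (0 14 6 11 10 3 15 2 16 5 8)(12 13)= [14, 1, 16, 15, 4, 8, 11, 7, 0, 9, 3, 10, 13, 12, 6, 2, 5]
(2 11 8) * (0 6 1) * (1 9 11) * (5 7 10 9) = [6, 0, 1, 3, 4, 7, 5, 10, 2, 11, 9, 8] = (0 6 5 7 10 9 11 8 2 1)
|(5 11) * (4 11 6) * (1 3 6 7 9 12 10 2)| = 11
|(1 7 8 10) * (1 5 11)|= 6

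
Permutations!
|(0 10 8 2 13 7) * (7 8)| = |(0 10 7)(2 13 8)| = 3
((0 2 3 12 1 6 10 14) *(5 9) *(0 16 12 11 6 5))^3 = (0 11 14 1)(2 6 16 5)(3 10 12 9)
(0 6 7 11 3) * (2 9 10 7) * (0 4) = (0 6 2 9 10 7 11 3 4) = [6, 1, 9, 4, 0, 5, 2, 11, 8, 10, 7, 3]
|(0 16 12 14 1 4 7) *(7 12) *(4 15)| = |(0 16 7)(1 15 4 12 14)| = 15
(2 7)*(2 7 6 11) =(2 6 11) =[0, 1, 6, 3, 4, 5, 11, 7, 8, 9, 10, 2]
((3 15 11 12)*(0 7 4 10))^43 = (0 10 4 7)(3 12 11 15)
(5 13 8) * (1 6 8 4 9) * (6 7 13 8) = [0, 7, 2, 3, 9, 8, 6, 13, 5, 1, 10, 11, 12, 4] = (1 7 13 4 9)(5 8)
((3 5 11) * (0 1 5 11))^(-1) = ((0 1 5)(3 11))^(-1) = (0 5 1)(3 11)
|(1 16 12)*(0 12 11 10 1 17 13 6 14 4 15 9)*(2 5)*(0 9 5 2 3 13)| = 84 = |(0 12 17)(1 16 11 10)(3 13 6 14 4 15 5)|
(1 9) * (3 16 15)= (1 9)(3 16 15)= [0, 9, 2, 16, 4, 5, 6, 7, 8, 1, 10, 11, 12, 13, 14, 3, 15]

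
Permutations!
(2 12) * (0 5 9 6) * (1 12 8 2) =[5, 12, 8, 3, 4, 9, 0, 7, 2, 6, 10, 11, 1] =(0 5 9 6)(1 12)(2 8)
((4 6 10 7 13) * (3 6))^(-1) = ((3 6 10 7 13 4))^(-1) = (3 4 13 7 10 6)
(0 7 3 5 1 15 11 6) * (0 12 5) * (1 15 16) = (0 7 3)(1 16)(5 15 11 6 12) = [7, 16, 2, 0, 4, 15, 12, 3, 8, 9, 10, 6, 5, 13, 14, 11, 1]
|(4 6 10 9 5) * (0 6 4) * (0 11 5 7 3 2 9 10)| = 4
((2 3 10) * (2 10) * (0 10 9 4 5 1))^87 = (0 4)(1 9)(2 3)(5 10)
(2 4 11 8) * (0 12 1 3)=[12, 3, 4, 0, 11, 5, 6, 7, 2, 9, 10, 8, 1]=(0 12 1 3)(2 4 11 8)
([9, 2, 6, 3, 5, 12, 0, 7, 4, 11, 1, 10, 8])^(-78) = (0 6 2 1 10 11 9)(4 12)(5 8)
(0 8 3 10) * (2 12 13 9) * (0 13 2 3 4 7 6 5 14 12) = (0 8 4 7 6 5 14 12 2)(3 10 13 9) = [8, 1, 0, 10, 7, 14, 5, 6, 4, 3, 13, 11, 2, 9, 12]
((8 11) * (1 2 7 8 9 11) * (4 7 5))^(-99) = (1 4)(2 7)(5 8)(9 11)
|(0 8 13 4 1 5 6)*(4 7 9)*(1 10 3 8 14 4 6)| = 10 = |(0 14 4 10 3 8 13 7 9 6)(1 5)|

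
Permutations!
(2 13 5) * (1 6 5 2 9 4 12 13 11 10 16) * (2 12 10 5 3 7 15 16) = [0, 6, 11, 7, 10, 9, 3, 15, 8, 4, 2, 5, 13, 12, 14, 16, 1] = (1 6 3 7 15 16)(2 11 5 9 4 10)(12 13)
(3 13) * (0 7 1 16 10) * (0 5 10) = [7, 16, 2, 13, 4, 10, 6, 1, 8, 9, 5, 11, 12, 3, 14, 15, 0] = (0 7 1 16)(3 13)(5 10)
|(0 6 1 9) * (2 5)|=4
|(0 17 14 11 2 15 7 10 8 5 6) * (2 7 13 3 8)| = |(0 17 14 11 7 10 2 15 13 3 8 5 6)| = 13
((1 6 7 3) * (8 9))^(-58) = ((1 6 7 3)(8 9))^(-58) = (9)(1 7)(3 6)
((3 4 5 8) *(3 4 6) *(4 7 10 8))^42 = (10)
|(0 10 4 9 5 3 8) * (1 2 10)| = |(0 1 2 10 4 9 5 3 8)| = 9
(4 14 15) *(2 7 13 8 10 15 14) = (2 7 13 8 10 15 4) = [0, 1, 7, 3, 2, 5, 6, 13, 10, 9, 15, 11, 12, 8, 14, 4]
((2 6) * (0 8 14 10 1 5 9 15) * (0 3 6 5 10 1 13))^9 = (0 1)(2 15)(3 5)(6 9)(8 10)(13 14) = ((0 8 14 1 10 13)(2 5 9 15 3 6))^9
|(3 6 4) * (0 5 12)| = |(0 5 12)(3 6 4)| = 3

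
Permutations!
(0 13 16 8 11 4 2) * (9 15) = (0 13 16 8 11 4 2)(9 15) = [13, 1, 0, 3, 2, 5, 6, 7, 11, 15, 10, 4, 12, 16, 14, 9, 8]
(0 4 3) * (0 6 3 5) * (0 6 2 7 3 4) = (2 7 3)(4 5 6) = [0, 1, 7, 2, 5, 6, 4, 3]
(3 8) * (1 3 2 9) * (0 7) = (0 7)(1 3 8 2 9) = [7, 3, 9, 8, 4, 5, 6, 0, 2, 1]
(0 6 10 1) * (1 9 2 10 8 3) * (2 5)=(0 6 8 3 1)(2 10 9 5)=[6, 0, 10, 1, 4, 2, 8, 7, 3, 5, 9]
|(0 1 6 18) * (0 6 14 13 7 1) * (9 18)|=12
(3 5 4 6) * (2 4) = (2 4 6 3 5) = [0, 1, 4, 5, 6, 2, 3]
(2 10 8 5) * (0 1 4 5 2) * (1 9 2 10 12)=(0 9 2 12 1 4 5)(8 10)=[9, 4, 12, 3, 5, 0, 6, 7, 10, 2, 8, 11, 1]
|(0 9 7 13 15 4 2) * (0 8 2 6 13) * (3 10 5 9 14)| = 28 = |(0 14 3 10 5 9 7)(2 8)(4 6 13 15)|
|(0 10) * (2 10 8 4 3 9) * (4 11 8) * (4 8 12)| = 9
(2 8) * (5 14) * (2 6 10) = [0, 1, 8, 3, 4, 14, 10, 7, 6, 9, 2, 11, 12, 13, 5] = (2 8 6 10)(5 14)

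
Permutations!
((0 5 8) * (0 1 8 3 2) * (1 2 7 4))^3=(0 7 8 5 4 2 3 1)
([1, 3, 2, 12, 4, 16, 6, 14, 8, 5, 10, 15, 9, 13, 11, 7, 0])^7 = [0, 1, 2, 3, 4, 5, 6, 15, 8, 9, 10, 14, 12, 13, 7, 11, 16]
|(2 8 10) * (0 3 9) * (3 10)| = |(0 10 2 8 3 9)| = 6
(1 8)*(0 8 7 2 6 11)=(0 8 1 7 2 6 11)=[8, 7, 6, 3, 4, 5, 11, 2, 1, 9, 10, 0]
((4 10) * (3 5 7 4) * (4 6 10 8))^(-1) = ((3 5 7 6 10)(4 8))^(-1) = (3 10 6 7 5)(4 8)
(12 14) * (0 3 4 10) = (0 3 4 10)(12 14) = [3, 1, 2, 4, 10, 5, 6, 7, 8, 9, 0, 11, 14, 13, 12]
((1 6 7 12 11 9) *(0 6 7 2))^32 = ((0 6 2)(1 7 12 11 9))^32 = (0 2 6)(1 12 9 7 11)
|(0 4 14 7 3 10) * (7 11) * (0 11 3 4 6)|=|(0 6)(3 10 11 7 4 14)|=6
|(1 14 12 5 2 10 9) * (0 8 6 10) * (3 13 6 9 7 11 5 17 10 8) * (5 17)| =|(0 3 13 6 8 9 1 14 12 5 2)(7 11 17 10)| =44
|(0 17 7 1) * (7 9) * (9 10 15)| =|(0 17 10 15 9 7 1)| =7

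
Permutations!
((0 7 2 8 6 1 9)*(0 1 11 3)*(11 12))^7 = (0 3 11 12 6 8 2 7)(1 9)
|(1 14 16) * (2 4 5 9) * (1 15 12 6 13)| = 28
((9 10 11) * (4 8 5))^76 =(4 8 5)(9 10 11)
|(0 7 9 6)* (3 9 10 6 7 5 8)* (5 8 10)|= |(0 8 3 9 7 5 10 6)|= 8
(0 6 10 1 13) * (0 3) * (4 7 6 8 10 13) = (0 8 10 1 4 7 6 13 3) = [8, 4, 2, 0, 7, 5, 13, 6, 10, 9, 1, 11, 12, 3]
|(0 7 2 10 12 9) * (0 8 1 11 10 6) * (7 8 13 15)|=12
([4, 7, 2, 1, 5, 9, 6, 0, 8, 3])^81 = [3, 5, 2, 4, 1, 7, 6, 9, 8, 0]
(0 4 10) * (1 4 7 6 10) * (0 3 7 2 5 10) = (0 2 5 10 3 7 6)(1 4) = [2, 4, 5, 7, 1, 10, 0, 6, 8, 9, 3]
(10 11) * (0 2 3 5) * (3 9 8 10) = [2, 1, 9, 5, 4, 0, 6, 7, 10, 8, 11, 3] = (0 2 9 8 10 11 3 5)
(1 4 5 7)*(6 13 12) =(1 4 5 7)(6 13 12) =[0, 4, 2, 3, 5, 7, 13, 1, 8, 9, 10, 11, 6, 12]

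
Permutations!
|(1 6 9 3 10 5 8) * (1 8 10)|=4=|(1 6 9 3)(5 10)|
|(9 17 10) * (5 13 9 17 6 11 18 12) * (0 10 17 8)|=21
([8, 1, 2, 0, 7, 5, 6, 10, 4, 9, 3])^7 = [8, 1, 2, 0, 7, 5, 6, 10, 4, 9, 3]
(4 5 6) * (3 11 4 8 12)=(3 11 4 5 6 8 12)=[0, 1, 2, 11, 5, 6, 8, 7, 12, 9, 10, 4, 3]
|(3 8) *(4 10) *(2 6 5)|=|(2 6 5)(3 8)(4 10)|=6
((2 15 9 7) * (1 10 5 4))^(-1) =(1 4 5 10)(2 7 9 15)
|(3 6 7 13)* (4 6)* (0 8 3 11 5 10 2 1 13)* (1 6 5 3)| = 12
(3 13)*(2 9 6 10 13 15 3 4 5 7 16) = (2 9 6 10 13 4 5 7 16)(3 15) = [0, 1, 9, 15, 5, 7, 10, 16, 8, 6, 13, 11, 12, 4, 14, 3, 2]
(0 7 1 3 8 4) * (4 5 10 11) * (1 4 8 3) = (0 7 4)(5 10 11 8) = [7, 1, 2, 3, 0, 10, 6, 4, 5, 9, 11, 8]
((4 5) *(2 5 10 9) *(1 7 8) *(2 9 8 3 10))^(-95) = (10)(2 5 4)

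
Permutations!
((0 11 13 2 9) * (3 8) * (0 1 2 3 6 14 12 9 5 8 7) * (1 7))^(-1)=((0 11 13 3 1 2 5 8 6 14 12 9 7))^(-1)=(0 7 9 12 14 6 8 5 2 1 3 13 11)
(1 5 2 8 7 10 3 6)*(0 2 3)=[2, 5, 8, 6, 4, 3, 1, 10, 7, 9, 0]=(0 2 8 7 10)(1 5 3 6)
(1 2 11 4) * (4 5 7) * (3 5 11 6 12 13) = (1 2 6 12 13 3 5 7 4) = [0, 2, 6, 5, 1, 7, 12, 4, 8, 9, 10, 11, 13, 3]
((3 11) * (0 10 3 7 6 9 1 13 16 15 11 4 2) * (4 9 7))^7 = ((0 10 3 9 1 13 16 15 11 4 2)(6 7))^7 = (0 15 9 2 16 3 4 13 10 11 1)(6 7)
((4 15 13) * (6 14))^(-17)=(4 15 13)(6 14)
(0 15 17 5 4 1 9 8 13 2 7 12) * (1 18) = [15, 9, 7, 3, 18, 4, 6, 12, 13, 8, 10, 11, 0, 2, 14, 17, 16, 5, 1] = (0 15 17 5 4 18 1 9 8 13 2 7 12)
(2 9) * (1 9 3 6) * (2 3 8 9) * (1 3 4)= (1 2 8 9 4)(3 6)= [0, 2, 8, 6, 1, 5, 3, 7, 9, 4]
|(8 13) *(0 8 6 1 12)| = 6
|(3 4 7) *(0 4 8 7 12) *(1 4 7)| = |(0 7 3 8 1 4 12)| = 7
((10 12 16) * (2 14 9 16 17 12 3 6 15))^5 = ((2 14 9 16 10 3 6 15)(12 17))^5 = (2 3 9 15 10 14 6 16)(12 17)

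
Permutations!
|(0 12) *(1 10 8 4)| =|(0 12)(1 10 8 4)| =4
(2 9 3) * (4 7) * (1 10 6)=(1 10 6)(2 9 3)(4 7)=[0, 10, 9, 2, 7, 5, 1, 4, 8, 3, 6]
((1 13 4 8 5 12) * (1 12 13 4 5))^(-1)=(1 8 4)(5 13)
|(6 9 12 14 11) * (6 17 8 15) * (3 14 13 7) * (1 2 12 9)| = |(1 2 12 13 7 3 14 11 17 8 15 6)| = 12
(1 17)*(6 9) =(1 17)(6 9) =[0, 17, 2, 3, 4, 5, 9, 7, 8, 6, 10, 11, 12, 13, 14, 15, 16, 1]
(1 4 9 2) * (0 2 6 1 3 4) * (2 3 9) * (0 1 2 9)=(0 3 4 9 6 2)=[3, 1, 0, 4, 9, 5, 2, 7, 8, 6]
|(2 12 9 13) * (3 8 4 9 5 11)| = |(2 12 5 11 3 8 4 9 13)| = 9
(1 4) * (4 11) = (1 11 4) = [0, 11, 2, 3, 1, 5, 6, 7, 8, 9, 10, 4]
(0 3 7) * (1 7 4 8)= (0 3 4 8 1 7)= [3, 7, 2, 4, 8, 5, 6, 0, 1]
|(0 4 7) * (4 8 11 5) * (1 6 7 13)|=|(0 8 11 5 4 13 1 6 7)|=9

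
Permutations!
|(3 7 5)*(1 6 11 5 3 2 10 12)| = 14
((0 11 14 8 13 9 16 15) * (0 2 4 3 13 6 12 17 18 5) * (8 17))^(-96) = (18)(2 3 9 15 4 13 16)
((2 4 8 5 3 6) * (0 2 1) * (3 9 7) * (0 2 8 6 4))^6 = (0 4 5 1 7)(2 3 8 6 9) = ((0 8 5 9 7 3 4 6 1 2))^6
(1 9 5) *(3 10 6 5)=(1 9 3 10 6 5)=[0, 9, 2, 10, 4, 1, 5, 7, 8, 3, 6]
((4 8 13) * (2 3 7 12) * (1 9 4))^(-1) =(1 13 8 4 9)(2 12 7 3)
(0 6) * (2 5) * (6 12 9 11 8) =(0 12 9 11 8 6)(2 5) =[12, 1, 5, 3, 4, 2, 0, 7, 6, 11, 10, 8, 9]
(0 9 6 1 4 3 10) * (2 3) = (0 9 6 1 4 2 3 10) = [9, 4, 3, 10, 2, 5, 1, 7, 8, 6, 0]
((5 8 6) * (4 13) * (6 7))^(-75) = (4 13)(5 8 7 6)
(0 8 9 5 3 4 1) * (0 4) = (0 8 9 5 3)(1 4) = [8, 4, 2, 0, 1, 3, 6, 7, 9, 5]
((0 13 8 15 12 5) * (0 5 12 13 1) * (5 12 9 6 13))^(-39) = (0 1)(5 6 15 9 8 12 13)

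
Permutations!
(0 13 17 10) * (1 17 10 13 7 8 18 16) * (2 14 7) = (0 2 14 7 8 18 16 1 17 13 10) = [2, 17, 14, 3, 4, 5, 6, 8, 18, 9, 0, 11, 12, 10, 7, 15, 1, 13, 16]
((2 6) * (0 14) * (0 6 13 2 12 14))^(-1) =(2 13)(6 14 12)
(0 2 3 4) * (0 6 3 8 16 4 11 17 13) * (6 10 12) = (0 2 8 16 4 10 12 6 3 11 17 13) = [2, 1, 8, 11, 10, 5, 3, 7, 16, 9, 12, 17, 6, 0, 14, 15, 4, 13]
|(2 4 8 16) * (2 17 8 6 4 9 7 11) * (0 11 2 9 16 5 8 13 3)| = 18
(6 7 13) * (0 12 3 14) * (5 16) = (0 12 3 14)(5 16)(6 7 13) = [12, 1, 2, 14, 4, 16, 7, 13, 8, 9, 10, 11, 3, 6, 0, 15, 5]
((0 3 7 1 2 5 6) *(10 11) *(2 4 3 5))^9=(1 4 3 7)(10 11)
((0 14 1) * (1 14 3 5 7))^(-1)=(14)(0 1 7 5 3)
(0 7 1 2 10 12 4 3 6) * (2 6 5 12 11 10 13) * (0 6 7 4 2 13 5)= (13)(0 4 3)(1 7)(2 5 12)(10 11)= [4, 7, 5, 0, 3, 12, 6, 1, 8, 9, 11, 10, 2, 13]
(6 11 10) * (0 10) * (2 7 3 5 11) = (0 10 6 2 7 3 5 11) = [10, 1, 7, 5, 4, 11, 2, 3, 8, 9, 6, 0]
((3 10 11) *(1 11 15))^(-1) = (1 15 10 3 11)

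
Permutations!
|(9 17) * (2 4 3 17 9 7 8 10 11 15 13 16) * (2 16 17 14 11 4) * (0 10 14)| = |(0 10 4 3)(7 8 14 11 15 13 17)| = 28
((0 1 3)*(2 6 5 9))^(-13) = ((0 1 3)(2 6 5 9))^(-13) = (0 3 1)(2 9 5 6)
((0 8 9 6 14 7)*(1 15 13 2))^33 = (0 6)(1 15 13 2)(7 9)(8 14)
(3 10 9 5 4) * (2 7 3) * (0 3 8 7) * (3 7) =(0 7 8 3 10 9 5 4 2) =[7, 1, 0, 10, 2, 4, 6, 8, 3, 5, 9]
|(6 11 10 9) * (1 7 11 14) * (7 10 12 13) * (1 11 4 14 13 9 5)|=|(1 10 5)(4 14 11 12 9 6 13 7)|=24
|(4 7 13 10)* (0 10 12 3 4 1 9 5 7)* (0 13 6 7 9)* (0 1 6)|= 4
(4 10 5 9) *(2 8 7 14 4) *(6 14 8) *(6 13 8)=(2 13 8 7 6 14 4 10 5 9)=[0, 1, 13, 3, 10, 9, 14, 6, 7, 2, 5, 11, 12, 8, 4]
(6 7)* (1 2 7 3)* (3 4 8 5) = (1 2 7 6 4 8 5 3) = [0, 2, 7, 1, 8, 3, 4, 6, 5]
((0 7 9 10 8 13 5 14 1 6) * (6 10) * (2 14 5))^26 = (0 9)(1 8 2)(6 7)(10 13 14)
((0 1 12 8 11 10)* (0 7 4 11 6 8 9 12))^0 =(12)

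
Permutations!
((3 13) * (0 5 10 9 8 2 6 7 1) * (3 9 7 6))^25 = ((0 5 10 7 1)(2 3 13 9 8))^25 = (13)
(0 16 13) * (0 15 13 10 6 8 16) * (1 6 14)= (1 6 8 16 10 14)(13 15)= [0, 6, 2, 3, 4, 5, 8, 7, 16, 9, 14, 11, 12, 15, 1, 13, 10]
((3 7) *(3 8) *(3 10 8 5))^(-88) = (10)(3 5 7)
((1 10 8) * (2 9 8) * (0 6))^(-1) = ((0 6)(1 10 2 9 8))^(-1) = (0 6)(1 8 9 2 10)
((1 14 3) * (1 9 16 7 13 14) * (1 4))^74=(3 16 13)(7 14 9)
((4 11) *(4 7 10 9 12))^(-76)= ((4 11 7 10 9 12))^(-76)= (4 7 9)(10 12 11)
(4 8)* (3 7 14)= (3 7 14)(4 8)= [0, 1, 2, 7, 8, 5, 6, 14, 4, 9, 10, 11, 12, 13, 3]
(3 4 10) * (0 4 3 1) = (0 4 10 1) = [4, 0, 2, 3, 10, 5, 6, 7, 8, 9, 1]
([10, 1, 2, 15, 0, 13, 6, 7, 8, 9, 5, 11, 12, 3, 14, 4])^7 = [0, 1, 2, 3, 4, 5, 6, 7, 8, 9, 10, 11, 12, 13, 14, 15]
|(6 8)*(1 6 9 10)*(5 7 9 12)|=|(1 6 8 12 5 7 9 10)|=8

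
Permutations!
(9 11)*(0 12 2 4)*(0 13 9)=[12, 1, 4, 3, 13, 5, 6, 7, 8, 11, 10, 0, 2, 9]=(0 12 2 4 13 9 11)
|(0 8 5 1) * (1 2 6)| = 6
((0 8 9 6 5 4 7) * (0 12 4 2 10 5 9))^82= (2 10 5)(4 7 12)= ((0 8)(2 10 5)(4 7 12)(6 9))^82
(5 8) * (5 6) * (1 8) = (1 8 6 5) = [0, 8, 2, 3, 4, 1, 5, 7, 6]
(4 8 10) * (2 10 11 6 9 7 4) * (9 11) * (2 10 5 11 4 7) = (2 5 11 6 4 8 9) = [0, 1, 5, 3, 8, 11, 4, 7, 9, 2, 10, 6]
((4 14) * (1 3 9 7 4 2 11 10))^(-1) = (1 10 11 2 14 4 7 9 3)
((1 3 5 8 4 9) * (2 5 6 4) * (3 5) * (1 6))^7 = ((1 5 8 2 3)(4 9 6))^7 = (1 8 3 5 2)(4 9 6)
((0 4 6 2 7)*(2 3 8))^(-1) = (0 7 2 8 3 6 4)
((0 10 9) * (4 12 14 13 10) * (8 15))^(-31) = ((0 4 12 14 13 10 9)(8 15))^(-31) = (0 13 4 10 12 9 14)(8 15)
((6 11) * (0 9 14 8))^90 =((0 9 14 8)(6 11))^90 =(0 14)(8 9)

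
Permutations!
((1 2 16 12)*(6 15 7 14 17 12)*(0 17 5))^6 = ((0 17 12 1 2 16 6 15 7 14 5))^6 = (0 6 17 15 12 7 1 14 2 5 16)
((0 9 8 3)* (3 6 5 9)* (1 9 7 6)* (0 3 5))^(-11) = (0 5 7 6)(1 9 8)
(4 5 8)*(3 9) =(3 9)(4 5 8) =[0, 1, 2, 9, 5, 8, 6, 7, 4, 3]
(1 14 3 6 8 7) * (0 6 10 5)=[6, 14, 2, 10, 4, 0, 8, 1, 7, 9, 5, 11, 12, 13, 3]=(0 6 8 7 1 14 3 10 5)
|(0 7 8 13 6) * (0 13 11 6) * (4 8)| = 7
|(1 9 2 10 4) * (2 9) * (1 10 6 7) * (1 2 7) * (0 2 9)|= 6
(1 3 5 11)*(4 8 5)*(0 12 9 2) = [12, 3, 0, 4, 8, 11, 6, 7, 5, 2, 10, 1, 9] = (0 12 9 2)(1 3 4 8 5 11)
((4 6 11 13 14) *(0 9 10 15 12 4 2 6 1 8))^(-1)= (0 8 1 4 12 15 10 9)(2 14 13 11 6)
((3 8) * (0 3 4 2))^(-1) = (0 2 4 8 3)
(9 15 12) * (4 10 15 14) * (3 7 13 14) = (3 7 13 14 4 10 15 12 9) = [0, 1, 2, 7, 10, 5, 6, 13, 8, 3, 15, 11, 9, 14, 4, 12]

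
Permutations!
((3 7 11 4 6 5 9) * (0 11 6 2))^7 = (0 2 4 11)(3 6 9 7 5)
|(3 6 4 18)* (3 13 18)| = |(3 6 4)(13 18)| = 6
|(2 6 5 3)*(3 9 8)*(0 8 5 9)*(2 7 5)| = 15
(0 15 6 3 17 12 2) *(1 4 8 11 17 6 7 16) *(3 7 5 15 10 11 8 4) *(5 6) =(0 10 11 17 12 2)(1 3 5 15 6 7 16) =[10, 3, 0, 5, 4, 15, 7, 16, 8, 9, 11, 17, 2, 13, 14, 6, 1, 12]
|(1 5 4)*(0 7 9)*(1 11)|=12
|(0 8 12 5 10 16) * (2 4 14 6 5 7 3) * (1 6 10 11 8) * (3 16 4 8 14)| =|(0 1 6 5 11 14 10 4 3 2 8 12 7 16)| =14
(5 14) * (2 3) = (2 3)(5 14) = [0, 1, 3, 2, 4, 14, 6, 7, 8, 9, 10, 11, 12, 13, 5]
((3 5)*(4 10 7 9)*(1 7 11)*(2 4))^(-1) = (1 11 10 4 2 9 7)(3 5)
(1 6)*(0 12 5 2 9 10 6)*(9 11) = (0 12 5 2 11 9 10 6 1) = [12, 0, 11, 3, 4, 2, 1, 7, 8, 10, 6, 9, 5]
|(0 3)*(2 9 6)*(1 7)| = 6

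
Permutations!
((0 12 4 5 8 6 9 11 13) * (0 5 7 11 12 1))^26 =((0 1)(4 7 11 13 5 8 6 9 12))^26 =(4 12 9 6 8 5 13 11 7)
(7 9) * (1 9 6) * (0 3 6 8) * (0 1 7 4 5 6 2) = (0 3 2)(1 9 4 5 6 7 8) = [3, 9, 0, 2, 5, 6, 7, 8, 1, 4]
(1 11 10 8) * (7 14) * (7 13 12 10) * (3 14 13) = (1 11 7 13 12 10 8)(3 14) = [0, 11, 2, 14, 4, 5, 6, 13, 1, 9, 8, 7, 10, 12, 3]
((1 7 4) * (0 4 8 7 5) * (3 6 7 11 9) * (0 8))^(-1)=((0 4 1 5 8 11 9 3 6 7))^(-1)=(0 7 6 3 9 11 8 5 1 4)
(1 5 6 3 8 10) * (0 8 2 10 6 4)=(0 8 6 3 2 10 1 5 4)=[8, 5, 10, 2, 0, 4, 3, 7, 6, 9, 1]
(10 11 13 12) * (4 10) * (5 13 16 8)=(4 10 11 16 8 5 13 12)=[0, 1, 2, 3, 10, 13, 6, 7, 5, 9, 11, 16, 4, 12, 14, 15, 8]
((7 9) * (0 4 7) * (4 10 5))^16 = ((0 10 5 4 7 9))^16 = (0 7 5)(4 10 9)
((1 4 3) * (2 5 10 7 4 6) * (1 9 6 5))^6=(1 9 7)(2 3 10)(4 5 6)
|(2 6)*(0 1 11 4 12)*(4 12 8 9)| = |(0 1 11 12)(2 6)(4 8 9)| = 12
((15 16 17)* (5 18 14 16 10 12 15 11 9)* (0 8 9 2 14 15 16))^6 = ((0 8 9 5 18 15 10 12 16 17 11 2 14))^6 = (0 10 14 15 2 18 11 5 17 9 16 8 12)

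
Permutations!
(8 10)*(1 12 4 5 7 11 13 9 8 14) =(1 12 4 5 7 11 13 9 8 10 14) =[0, 12, 2, 3, 5, 7, 6, 11, 10, 8, 14, 13, 4, 9, 1]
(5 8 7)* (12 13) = [0, 1, 2, 3, 4, 8, 6, 5, 7, 9, 10, 11, 13, 12] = (5 8 7)(12 13)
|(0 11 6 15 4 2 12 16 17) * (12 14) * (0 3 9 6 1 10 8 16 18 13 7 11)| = 17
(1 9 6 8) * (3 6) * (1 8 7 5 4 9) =(3 6 7 5 4 9) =[0, 1, 2, 6, 9, 4, 7, 5, 8, 3]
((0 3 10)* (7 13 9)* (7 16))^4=((0 3 10)(7 13 9 16))^4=(16)(0 3 10)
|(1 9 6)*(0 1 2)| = 5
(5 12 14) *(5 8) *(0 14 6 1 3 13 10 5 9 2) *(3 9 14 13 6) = (0 13 10 5 12 3 6 1 9 2)(8 14) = [13, 9, 0, 6, 4, 12, 1, 7, 14, 2, 5, 11, 3, 10, 8]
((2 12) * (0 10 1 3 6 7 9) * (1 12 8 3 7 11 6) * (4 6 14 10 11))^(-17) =(0 2 9 12 7 10 1 14 3 11 8)(4 6)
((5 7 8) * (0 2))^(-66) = ((0 2)(5 7 8))^(-66) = (8)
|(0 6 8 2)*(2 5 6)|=|(0 2)(5 6 8)|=6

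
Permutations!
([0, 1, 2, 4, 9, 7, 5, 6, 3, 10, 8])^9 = [0, 1, 2, 8, 3, 5, 6, 7, 10, 4, 9]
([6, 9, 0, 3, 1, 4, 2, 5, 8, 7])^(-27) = [0, 5, 2, 3, 7, 9, 6, 1, 8, 4]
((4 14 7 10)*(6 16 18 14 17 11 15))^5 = (4 16)(6 10)(7 15)(11 14)(17 18)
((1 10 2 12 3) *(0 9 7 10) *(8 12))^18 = ((0 9 7 10 2 8 12 3 1))^18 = (12)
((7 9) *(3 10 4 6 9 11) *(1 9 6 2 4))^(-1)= (1 10 3 11 7 9)(2 4)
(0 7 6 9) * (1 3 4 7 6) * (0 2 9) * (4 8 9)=(0 6)(1 3 8 9 2 4 7)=[6, 3, 4, 8, 7, 5, 0, 1, 9, 2]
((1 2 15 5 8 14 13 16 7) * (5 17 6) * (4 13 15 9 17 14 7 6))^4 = (1 4 5 2 13 8 9 16 7 17 6)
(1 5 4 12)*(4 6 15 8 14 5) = (1 4 12)(5 6 15 8 14) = [0, 4, 2, 3, 12, 6, 15, 7, 14, 9, 10, 11, 1, 13, 5, 8]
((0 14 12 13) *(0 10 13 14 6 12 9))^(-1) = (0 9 14 12 6)(10 13)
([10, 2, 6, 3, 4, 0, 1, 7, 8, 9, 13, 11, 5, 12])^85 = [0, 2, 6, 3, 4, 5, 1, 7, 8, 9, 10, 11, 12, 13]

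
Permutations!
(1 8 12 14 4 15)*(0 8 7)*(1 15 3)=(15)(0 8 12 14 4 3 1 7)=[8, 7, 2, 1, 3, 5, 6, 0, 12, 9, 10, 11, 14, 13, 4, 15]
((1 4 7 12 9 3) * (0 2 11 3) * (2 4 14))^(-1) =((0 4 7 12 9)(1 14 2 11 3))^(-1) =(0 9 12 7 4)(1 3 11 2 14)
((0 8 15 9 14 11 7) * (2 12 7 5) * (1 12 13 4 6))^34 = (0 5 12 14 6 15 13)(1 9 4 8 2 7 11)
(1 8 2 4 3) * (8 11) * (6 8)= (1 11 6 8 2 4 3)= [0, 11, 4, 1, 3, 5, 8, 7, 2, 9, 10, 6]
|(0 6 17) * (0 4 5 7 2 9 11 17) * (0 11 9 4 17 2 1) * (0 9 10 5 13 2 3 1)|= |(17)(0 6 11 3 1 9 10 5 7)(2 4 13)|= 9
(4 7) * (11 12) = (4 7)(11 12) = [0, 1, 2, 3, 7, 5, 6, 4, 8, 9, 10, 12, 11]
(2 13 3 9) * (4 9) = (2 13 3 4 9) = [0, 1, 13, 4, 9, 5, 6, 7, 8, 2, 10, 11, 12, 3]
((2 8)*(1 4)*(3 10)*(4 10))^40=((1 10 3 4)(2 8))^40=(10)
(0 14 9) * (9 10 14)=(0 9)(10 14)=[9, 1, 2, 3, 4, 5, 6, 7, 8, 0, 14, 11, 12, 13, 10]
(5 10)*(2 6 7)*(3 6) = (2 3 6 7)(5 10) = [0, 1, 3, 6, 4, 10, 7, 2, 8, 9, 5]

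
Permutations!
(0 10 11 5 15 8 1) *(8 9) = (0 10 11 5 15 9 8 1) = [10, 0, 2, 3, 4, 15, 6, 7, 1, 8, 11, 5, 12, 13, 14, 9]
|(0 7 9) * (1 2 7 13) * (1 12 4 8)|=9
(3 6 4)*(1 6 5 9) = (1 6 4 3 5 9) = [0, 6, 2, 5, 3, 9, 4, 7, 8, 1]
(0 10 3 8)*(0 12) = (0 10 3 8 12) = [10, 1, 2, 8, 4, 5, 6, 7, 12, 9, 3, 11, 0]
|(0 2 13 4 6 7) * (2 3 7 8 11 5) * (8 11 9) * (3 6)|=18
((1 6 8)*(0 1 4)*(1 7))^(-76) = (0 1 8)(4 7 6) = ((0 7 1 6 8 4))^(-76)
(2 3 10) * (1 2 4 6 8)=(1 2 3 10 4 6 8)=[0, 2, 3, 10, 6, 5, 8, 7, 1, 9, 4]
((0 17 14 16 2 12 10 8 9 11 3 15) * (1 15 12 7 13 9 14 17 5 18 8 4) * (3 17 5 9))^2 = (0 11 5 8 16 7 3 10 1)(2 13 12 4 15 9 17 18 14)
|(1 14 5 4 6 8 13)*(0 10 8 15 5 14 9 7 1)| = 12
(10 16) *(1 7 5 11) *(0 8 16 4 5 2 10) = [8, 7, 10, 3, 5, 11, 6, 2, 16, 9, 4, 1, 12, 13, 14, 15, 0] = (0 8 16)(1 7 2 10 4 5 11)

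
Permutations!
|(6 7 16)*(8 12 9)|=3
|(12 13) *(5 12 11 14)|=|(5 12 13 11 14)|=5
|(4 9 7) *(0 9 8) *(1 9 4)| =3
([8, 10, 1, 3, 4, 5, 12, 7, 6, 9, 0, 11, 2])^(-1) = (0 10 1 2 12 6 8)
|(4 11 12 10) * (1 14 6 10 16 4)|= 4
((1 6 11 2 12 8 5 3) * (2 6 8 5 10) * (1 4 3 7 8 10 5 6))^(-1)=((1 10 2 12 6 11)(3 4)(5 7 8))^(-1)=(1 11 6 12 2 10)(3 4)(5 8 7)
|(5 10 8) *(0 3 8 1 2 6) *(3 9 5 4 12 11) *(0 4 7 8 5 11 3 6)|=|(0 9 11 6 4 12 3 5 10 1 2)(7 8)|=22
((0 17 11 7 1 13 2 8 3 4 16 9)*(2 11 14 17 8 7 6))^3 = (0 4)(1 6)(2 13)(3 9)(7 11)(8 16)(14 17)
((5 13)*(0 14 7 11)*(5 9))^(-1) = (0 11 7 14)(5 9 13)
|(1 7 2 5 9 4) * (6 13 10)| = 6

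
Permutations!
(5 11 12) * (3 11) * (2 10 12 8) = (2 10 12 5 3 11 8) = [0, 1, 10, 11, 4, 3, 6, 7, 2, 9, 12, 8, 5]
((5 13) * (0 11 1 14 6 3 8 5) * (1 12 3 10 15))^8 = (0 11 12 3 8 5 13)(1 10 14 15 6) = ((0 11 12 3 8 5 13)(1 14 6 10 15))^8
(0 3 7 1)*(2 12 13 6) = [3, 0, 12, 7, 4, 5, 2, 1, 8, 9, 10, 11, 13, 6] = (0 3 7 1)(2 12 13 6)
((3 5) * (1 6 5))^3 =((1 6 5 3))^3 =(1 3 5 6)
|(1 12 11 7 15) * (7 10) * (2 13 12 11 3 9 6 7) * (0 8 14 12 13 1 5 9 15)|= |(0 8 14 12 3 15 5 9 6 7)(1 11 10 2)|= 20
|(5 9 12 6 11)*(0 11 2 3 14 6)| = 20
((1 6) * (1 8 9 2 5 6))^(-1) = (2 9 8 6 5)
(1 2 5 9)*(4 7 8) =(1 2 5 9)(4 7 8) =[0, 2, 5, 3, 7, 9, 6, 8, 4, 1]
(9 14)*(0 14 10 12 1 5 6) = [14, 5, 2, 3, 4, 6, 0, 7, 8, 10, 12, 11, 1, 13, 9] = (0 14 9 10 12 1 5 6)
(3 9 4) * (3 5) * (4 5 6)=(3 9 5)(4 6)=[0, 1, 2, 9, 6, 3, 4, 7, 8, 5]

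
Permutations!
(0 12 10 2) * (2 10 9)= [12, 1, 0, 3, 4, 5, 6, 7, 8, 2, 10, 11, 9]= (0 12 9 2)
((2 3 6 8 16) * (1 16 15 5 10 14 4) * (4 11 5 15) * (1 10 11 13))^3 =(1 3 4 13 2 8 14 16 6 10)(5 11)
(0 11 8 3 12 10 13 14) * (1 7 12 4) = (0 11 8 3 4 1 7 12 10 13 14) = [11, 7, 2, 4, 1, 5, 6, 12, 3, 9, 13, 8, 10, 14, 0]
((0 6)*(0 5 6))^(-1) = (5 6)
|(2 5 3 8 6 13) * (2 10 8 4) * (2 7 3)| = 12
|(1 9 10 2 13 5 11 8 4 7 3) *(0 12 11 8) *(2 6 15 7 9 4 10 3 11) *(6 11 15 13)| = 36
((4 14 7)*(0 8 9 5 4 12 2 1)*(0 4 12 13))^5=(0 2 13 12 7 5 14 9 4 8 1)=((0 8 9 5 12 2 1 4 14 7 13))^5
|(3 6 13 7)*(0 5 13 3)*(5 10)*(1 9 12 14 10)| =18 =|(0 1 9 12 14 10 5 13 7)(3 6)|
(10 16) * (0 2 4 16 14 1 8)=(0 2 4 16 10 14 1 8)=[2, 8, 4, 3, 16, 5, 6, 7, 0, 9, 14, 11, 12, 13, 1, 15, 10]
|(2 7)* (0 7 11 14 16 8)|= 7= |(0 7 2 11 14 16 8)|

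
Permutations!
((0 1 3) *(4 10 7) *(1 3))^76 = (4 10 7)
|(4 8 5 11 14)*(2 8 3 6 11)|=15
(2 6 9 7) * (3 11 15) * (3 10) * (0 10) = (0 10 3 11 15)(2 6 9 7) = [10, 1, 6, 11, 4, 5, 9, 2, 8, 7, 3, 15, 12, 13, 14, 0]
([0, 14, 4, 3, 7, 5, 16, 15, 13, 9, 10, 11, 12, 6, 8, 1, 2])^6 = (1 2 8 7 6)(4 13 15 16 14)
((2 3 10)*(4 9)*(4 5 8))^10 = (2 3 10)(4 5)(8 9)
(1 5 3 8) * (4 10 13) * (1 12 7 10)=(1 5 3 8 12 7 10 13 4)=[0, 5, 2, 8, 1, 3, 6, 10, 12, 9, 13, 11, 7, 4]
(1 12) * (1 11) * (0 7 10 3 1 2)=(0 7 10 3 1 12 11 2)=[7, 12, 0, 1, 4, 5, 6, 10, 8, 9, 3, 2, 11]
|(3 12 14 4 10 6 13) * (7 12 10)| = |(3 10 6 13)(4 7 12 14)| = 4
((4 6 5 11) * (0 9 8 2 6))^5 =(0 5 8 4 6 9 11 2)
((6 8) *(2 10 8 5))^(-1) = (2 5 6 8 10) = ((2 10 8 6 5))^(-1)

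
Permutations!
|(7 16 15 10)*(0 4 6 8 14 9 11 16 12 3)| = 13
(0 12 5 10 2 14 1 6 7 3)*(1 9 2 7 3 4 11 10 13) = (0 12 5 13 1 6 3)(2 14 9)(4 11 10 7) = [12, 6, 14, 0, 11, 13, 3, 4, 8, 2, 7, 10, 5, 1, 9]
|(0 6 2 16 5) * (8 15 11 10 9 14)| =|(0 6 2 16 5)(8 15 11 10 9 14)| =30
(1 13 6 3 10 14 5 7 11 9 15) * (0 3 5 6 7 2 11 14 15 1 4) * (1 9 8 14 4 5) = (0 3 10 15 5 2 11 8 14 6 1 13 7 4) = [3, 13, 11, 10, 0, 2, 1, 4, 14, 9, 15, 8, 12, 7, 6, 5]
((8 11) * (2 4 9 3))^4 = ((2 4 9 3)(8 11))^4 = (11)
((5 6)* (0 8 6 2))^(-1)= (0 2 5 6 8)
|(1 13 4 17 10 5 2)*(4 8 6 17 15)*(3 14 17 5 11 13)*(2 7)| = 12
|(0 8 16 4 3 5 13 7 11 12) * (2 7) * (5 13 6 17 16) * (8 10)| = 14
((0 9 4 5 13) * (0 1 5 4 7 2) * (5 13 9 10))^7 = ((0 10 5 9 7 2)(1 13))^7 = (0 10 5 9 7 2)(1 13)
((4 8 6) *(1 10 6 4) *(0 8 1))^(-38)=(0 10 4)(1 8 6)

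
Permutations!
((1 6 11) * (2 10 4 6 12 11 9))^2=((1 12 11)(2 10 4 6 9))^2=(1 11 12)(2 4 9 10 6)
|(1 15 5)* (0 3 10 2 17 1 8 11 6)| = 11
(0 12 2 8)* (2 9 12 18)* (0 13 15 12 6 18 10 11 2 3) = (0 10 11 2 8 13 15 12 9 6 18 3) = [10, 1, 8, 0, 4, 5, 18, 7, 13, 6, 11, 2, 9, 15, 14, 12, 16, 17, 3]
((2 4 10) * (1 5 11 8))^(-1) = ((1 5 11 8)(2 4 10))^(-1) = (1 8 11 5)(2 10 4)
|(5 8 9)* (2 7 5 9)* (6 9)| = 4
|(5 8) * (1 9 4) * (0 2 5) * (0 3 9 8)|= |(0 2 5)(1 8 3 9 4)|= 15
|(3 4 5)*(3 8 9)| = |(3 4 5 8 9)| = 5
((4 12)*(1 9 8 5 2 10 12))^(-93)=((1 9 8 5 2 10 12 4))^(-93)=(1 5 12 9 2 4 8 10)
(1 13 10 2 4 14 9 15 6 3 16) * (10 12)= (1 13 12 10 2 4 14 9 15 6 3 16)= [0, 13, 4, 16, 14, 5, 3, 7, 8, 15, 2, 11, 10, 12, 9, 6, 1]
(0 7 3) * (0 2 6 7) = [0, 1, 6, 2, 4, 5, 7, 3] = (2 6 7 3)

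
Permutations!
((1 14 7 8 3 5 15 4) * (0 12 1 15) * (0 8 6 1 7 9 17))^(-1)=(0 17 9 14 1 6 7 12)(3 8 5)(4 15)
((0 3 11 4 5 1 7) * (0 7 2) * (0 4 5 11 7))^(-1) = ((0 3 7)(1 2 4 11 5))^(-1) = (0 7 3)(1 5 11 4 2)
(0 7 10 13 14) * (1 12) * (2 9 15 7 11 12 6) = (0 11 12 1 6 2 9 15 7 10 13 14) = [11, 6, 9, 3, 4, 5, 2, 10, 8, 15, 13, 12, 1, 14, 0, 7]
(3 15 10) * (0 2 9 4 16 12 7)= (0 2 9 4 16 12 7)(3 15 10)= [2, 1, 9, 15, 16, 5, 6, 0, 8, 4, 3, 11, 7, 13, 14, 10, 12]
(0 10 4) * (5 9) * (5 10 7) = (0 7 5 9 10 4) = [7, 1, 2, 3, 0, 9, 6, 5, 8, 10, 4]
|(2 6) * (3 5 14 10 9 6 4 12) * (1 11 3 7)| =12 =|(1 11 3 5 14 10 9 6 2 4 12 7)|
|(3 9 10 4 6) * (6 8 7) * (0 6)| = 8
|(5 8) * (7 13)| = 2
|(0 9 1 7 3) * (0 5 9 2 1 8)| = 8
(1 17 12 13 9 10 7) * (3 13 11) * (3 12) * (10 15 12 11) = (1 17 3 13 9 15 12 10 7) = [0, 17, 2, 13, 4, 5, 6, 1, 8, 15, 7, 11, 10, 9, 14, 12, 16, 3]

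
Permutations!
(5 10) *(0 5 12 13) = (0 5 10 12 13) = [5, 1, 2, 3, 4, 10, 6, 7, 8, 9, 12, 11, 13, 0]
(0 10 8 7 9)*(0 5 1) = (0 10 8 7 9 5 1) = [10, 0, 2, 3, 4, 1, 6, 9, 7, 5, 8]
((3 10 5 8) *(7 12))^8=(12)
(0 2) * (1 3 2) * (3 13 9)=(0 1 13 9 3 2)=[1, 13, 0, 2, 4, 5, 6, 7, 8, 3, 10, 11, 12, 9]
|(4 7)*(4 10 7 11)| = 2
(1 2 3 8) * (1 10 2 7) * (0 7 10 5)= [7, 10, 3, 8, 4, 0, 6, 1, 5, 9, 2]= (0 7 1 10 2 3 8 5)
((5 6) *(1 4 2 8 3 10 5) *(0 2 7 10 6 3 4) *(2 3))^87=((0 3 6 1)(2 8 4 7 10 5))^87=(0 1 6 3)(2 7)(4 5)(8 10)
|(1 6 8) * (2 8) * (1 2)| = 2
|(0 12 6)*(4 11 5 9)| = 12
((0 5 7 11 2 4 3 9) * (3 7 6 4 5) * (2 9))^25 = ((0 3 2 5 6 4 7 11 9))^25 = (0 11 4 5 3 9 7 6 2)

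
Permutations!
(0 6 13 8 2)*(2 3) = [6, 1, 0, 2, 4, 5, 13, 7, 3, 9, 10, 11, 12, 8] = (0 6 13 8 3 2)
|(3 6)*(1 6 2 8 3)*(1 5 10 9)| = |(1 6 5 10 9)(2 8 3)| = 15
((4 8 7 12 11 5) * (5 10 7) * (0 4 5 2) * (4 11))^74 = ((0 11 10 7 12 4 8 2))^74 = (0 10 12 8)(2 11 7 4)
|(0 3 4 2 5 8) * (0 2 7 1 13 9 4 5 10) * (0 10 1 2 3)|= 6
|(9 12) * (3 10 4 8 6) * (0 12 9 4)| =7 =|(0 12 4 8 6 3 10)|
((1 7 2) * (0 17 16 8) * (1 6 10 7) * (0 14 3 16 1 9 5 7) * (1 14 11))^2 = (0 14 16 11 9 7 6)(1 5 2 10 17 3 8) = ((0 17 14 3 16 8 11 1 9 5 7 2 6 10))^2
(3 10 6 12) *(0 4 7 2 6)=[4, 1, 6, 10, 7, 5, 12, 2, 8, 9, 0, 11, 3]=(0 4 7 2 6 12 3 10)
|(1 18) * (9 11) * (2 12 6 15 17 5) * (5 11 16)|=18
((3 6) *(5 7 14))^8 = (5 14 7)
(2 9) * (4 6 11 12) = (2 9)(4 6 11 12) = [0, 1, 9, 3, 6, 5, 11, 7, 8, 2, 10, 12, 4]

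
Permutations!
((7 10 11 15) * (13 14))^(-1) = (7 15 11 10)(13 14)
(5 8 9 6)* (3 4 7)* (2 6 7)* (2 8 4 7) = (2 6 5 4 8 9)(3 7) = [0, 1, 6, 7, 8, 4, 5, 3, 9, 2]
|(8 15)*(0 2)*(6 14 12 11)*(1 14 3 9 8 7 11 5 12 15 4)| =|(0 2)(1 14 15 7 11 6 3 9 8 4)(5 12)| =10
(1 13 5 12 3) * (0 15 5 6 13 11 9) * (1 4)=(0 15 5 12 3 4 1 11 9)(6 13)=[15, 11, 2, 4, 1, 12, 13, 7, 8, 0, 10, 9, 3, 6, 14, 5]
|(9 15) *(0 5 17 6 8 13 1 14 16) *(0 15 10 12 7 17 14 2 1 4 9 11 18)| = 126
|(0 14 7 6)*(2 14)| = |(0 2 14 7 6)| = 5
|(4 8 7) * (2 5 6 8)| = 6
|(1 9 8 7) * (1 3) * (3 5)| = 6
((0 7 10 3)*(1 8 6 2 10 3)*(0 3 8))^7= ((0 7 8 6 2 10 1))^7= (10)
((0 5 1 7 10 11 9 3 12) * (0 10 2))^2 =(0 1 2 5 7)(3 10 9 12 11)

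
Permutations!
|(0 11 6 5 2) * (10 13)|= |(0 11 6 5 2)(10 13)|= 10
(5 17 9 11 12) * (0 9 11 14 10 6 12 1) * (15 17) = (0 9 14 10 6 12 5 15 17 11 1) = [9, 0, 2, 3, 4, 15, 12, 7, 8, 14, 6, 1, 5, 13, 10, 17, 16, 11]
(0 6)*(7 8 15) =[6, 1, 2, 3, 4, 5, 0, 8, 15, 9, 10, 11, 12, 13, 14, 7] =(0 6)(7 8 15)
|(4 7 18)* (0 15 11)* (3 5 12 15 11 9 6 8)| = 42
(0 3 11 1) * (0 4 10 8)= (0 3 11 1 4 10 8)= [3, 4, 2, 11, 10, 5, 6, 7, 0, 9, 8, 1]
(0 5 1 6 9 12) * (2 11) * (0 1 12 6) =(0 5 12 1)(2 11)(6 9) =[5, 0, 11, 3, 4, 12, 9, 7, 8, 6, 10, 2, 1]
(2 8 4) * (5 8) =[0, 1, 5, 3, 2, 8, 6, 7, 4] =(2 5 8 4)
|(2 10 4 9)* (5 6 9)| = 6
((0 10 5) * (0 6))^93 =(0 10 5 6)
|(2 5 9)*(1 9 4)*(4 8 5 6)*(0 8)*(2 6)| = |(0 8 5)(1 9 6 4)| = 12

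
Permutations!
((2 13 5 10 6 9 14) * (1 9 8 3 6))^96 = (1 5 2 9 10 13 14)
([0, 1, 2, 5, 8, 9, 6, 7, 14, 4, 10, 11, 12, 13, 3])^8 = [0, 1, 2, 9, 14, 4, 6, 7, 3, 8, 10, 11, 12, 13, 5]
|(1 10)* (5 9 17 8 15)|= |(1 10)(5 9 17 8 15)|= 10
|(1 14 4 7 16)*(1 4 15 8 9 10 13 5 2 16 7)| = |(1 14 15 8 9 10 13 5 2 16 4)| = 11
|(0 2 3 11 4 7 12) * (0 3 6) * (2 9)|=|(0 9 2 6)(3 11 4 7 12)|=20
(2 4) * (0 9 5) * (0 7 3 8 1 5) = (0 9)(1 5 7 3 8)(2 4) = [9, 5, 4, 8, 2, 7, 6, 3, 1, 0]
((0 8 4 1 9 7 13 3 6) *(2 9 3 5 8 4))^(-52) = ((0 4 1 3 6)(2 9 7 13 5 8))^(-52) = (0 3 4 6 1)(2 7 5)(8 9 13)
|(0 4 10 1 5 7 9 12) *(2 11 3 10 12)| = |(0 4 12)(1 5 7 9 2 11 3 10)| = 24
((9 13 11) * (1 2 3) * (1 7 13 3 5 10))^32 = (3 13 9 7 11) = ((1 2 5 10)(3 7 13 11 9))^32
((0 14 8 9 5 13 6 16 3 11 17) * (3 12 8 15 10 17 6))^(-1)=(0 17 10 15 14)(3 13 5 9 8 12 16 6 11)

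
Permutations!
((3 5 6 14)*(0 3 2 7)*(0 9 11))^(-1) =((0 3 5 6 14 2 7 9 11))^(-1) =(0 11 9 7 2 14 6 5 3)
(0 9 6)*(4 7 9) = [4, 1, 2, 3, 7, 5, 0, 9, 8, 6] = (0 4 7 9 6)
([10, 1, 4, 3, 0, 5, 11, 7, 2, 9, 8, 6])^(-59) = (0 10 8 2 4)(6 11)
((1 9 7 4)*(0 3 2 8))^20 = (9)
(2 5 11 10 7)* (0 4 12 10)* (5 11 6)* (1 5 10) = (0 4 12 1 5 6 10 7 2 11) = [4, 5, 11, 3, 12, 6, 10, 2, 8, 9, 7, 0, 1]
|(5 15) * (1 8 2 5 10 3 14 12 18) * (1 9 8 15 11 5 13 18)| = 30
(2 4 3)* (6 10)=(2 4 3)(6 10)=[0, 1, 4, 2, 3, 5, 10, 7, 8, 9, 6]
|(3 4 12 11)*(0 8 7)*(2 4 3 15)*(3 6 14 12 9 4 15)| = 30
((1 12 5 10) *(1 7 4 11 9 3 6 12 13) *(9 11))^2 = ((1 13)(3 6 12 5 10 7 4 9))^2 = (13)(3 12 10 4)(5 7 9 6)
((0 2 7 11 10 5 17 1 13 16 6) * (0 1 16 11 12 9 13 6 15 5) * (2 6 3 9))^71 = (0 10 11 13 9 3 1 6)(2 12 7)(5 15 16 17)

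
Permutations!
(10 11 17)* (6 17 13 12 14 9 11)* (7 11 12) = (6 17 10)(7 11 13)(9 12 14) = [0, 1, 2, 3, 4, 5, 17, 11, 8, 12, 6, 13, 14, 7, 9, 15, 16, 10]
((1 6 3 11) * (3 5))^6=((1 6 5 3 11))^6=(1 6 5 3 11)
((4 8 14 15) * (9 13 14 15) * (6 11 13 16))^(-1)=((4 8 15)(6 11 13 14 9 16))^(-1)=(4 15 8)(6 16 9 14 13 11)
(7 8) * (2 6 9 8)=(2 6 9 8 7)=[0, 1, 6, 3, 4, 5, 9, 2, 7, 8]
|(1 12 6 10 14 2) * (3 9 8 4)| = 12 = |(1 12 6 10 14 2)(3 9 8 4)|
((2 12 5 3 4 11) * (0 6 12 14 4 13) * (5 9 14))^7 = (0 2 9 13 11 12 3 4 6 5 14)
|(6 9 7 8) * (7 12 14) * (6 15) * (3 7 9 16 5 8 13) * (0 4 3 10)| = 30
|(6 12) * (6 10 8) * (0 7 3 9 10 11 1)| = 10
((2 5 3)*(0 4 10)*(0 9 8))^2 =(0 10 8 4 9)(2 3 5)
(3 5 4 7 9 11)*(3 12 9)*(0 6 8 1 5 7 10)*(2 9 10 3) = (0 6 8 1 5 4 3 7 2 9 11 12 10) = [6, 5, 9, 7, 3, 4, 8, 2, 1, 11, 0, 12, 10]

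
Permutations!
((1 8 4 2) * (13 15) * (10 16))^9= (1 8 4 2)(10 16)(13 15)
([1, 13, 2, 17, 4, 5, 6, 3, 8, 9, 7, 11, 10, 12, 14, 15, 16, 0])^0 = [0, 1, 2, 3, 4, 5, 6, 7, 8, 9, 10, 11, 12, 13, 14, 15, 16, 17]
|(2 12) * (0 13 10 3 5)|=10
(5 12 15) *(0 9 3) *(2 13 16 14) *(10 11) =(0 9 3)(2 13 16 14)(5 12 15)(10 11) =[9, 1, 13, 0, 4, 12, 6, 7, 8, 3, 11, 10, 15, 16, 2, 5, 14]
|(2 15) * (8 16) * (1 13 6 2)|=|(1 13 6 2 15)(8 16)|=10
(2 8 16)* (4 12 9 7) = (2 8 16)(4 12 9 7) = [0, 1, 8, 3, 12, 5, 6, 4, 16, 7, 10, 11, 9, 13, 14, 15, 2]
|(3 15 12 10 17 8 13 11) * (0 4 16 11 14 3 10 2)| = 13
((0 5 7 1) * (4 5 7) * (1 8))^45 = ((0 7 8 1)(4 5))^45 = (0 7 8 1)(4 5)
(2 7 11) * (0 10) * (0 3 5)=[10, 1, 7, 5, 4, 0, 6, 11, 8, 9, 3, 2]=(0 10 3 5)(2 7 11)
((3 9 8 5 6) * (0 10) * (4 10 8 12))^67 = ((0 8 5 6 3 9 12 4 10))^67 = (0 3 10 6 4 5 12 8 9)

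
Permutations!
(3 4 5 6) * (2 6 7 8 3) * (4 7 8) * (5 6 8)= (2 8 3 7 4 6)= [0, 1, 8, 7, 6, 5, 2, 4, 3]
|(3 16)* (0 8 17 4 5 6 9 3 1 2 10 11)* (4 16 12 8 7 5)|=|(0 7 5 6 9 3 12 8 17 16 1 2 10 11)|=14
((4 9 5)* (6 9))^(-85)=(4 5 9 6)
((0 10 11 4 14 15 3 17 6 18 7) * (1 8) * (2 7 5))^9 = ((0 10 11 4 14 15 3 17 6 18 5 2 7)(1 8))^9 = (0 18 15 10 5 3 11 2 17 4 7 6 14)(1 8)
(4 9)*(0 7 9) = (0 7 9 4) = [7, 1, 2, 3, 0, 5, 6, 9, 8, 4]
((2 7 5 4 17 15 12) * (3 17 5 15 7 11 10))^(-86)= (2 10 17 15)(3 7 12 11)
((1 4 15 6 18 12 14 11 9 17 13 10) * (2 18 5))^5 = (1 2 9 4 18 17 15 12 13 6 14 10 5 11)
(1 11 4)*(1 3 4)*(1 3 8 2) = (1 11 3 4 8 2) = [0, 11, 1, 4, 8, 5, 6, 7, 2, 9, 10, 3]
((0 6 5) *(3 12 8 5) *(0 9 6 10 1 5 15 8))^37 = (0 6 1 12 9 10 3 5)(8 15)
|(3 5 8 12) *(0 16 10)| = |(0 16 10)(3 5 8 12)| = 12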